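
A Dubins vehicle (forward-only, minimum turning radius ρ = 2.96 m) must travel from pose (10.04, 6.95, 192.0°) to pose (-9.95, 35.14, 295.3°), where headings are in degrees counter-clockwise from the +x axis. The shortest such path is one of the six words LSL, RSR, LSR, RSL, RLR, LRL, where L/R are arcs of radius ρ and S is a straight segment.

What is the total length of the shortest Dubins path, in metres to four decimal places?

Let ψ = atan2(Δy, Δx) = atan2(28.19, -19.99) = 125.3411° be the start→goal bearing.
Normalize: d = |goal − start| / ρ = 34.558301/2.96 = 11.675102, α = (θ_start − ψ) mod 360° = 66.6589° = 1.163417 rad, β = (θ_goal − ψ) mod 360° = 169.9589° = 2.966343 rad.
Common terms: sin α = 0.918162, cos α = 0.396204, sin β = 0.174354, cos β = -0.984683, cos(α−β) = -0.230050, d² = 136.308003. Work in radians in the unit-radius frame; every candidate has L = ρ·(t + p + q).
LSL: p² = 2 + d² − 2cos(α−β) + 2d(sin α − sin β) = 156.136173; p = √p² = 12.495446; φ = atan2(cos β − cos α, d + sin α − sin β) = -0.110737 rad; t = (φ − α) mod 2π = 5.009030 rad, q = (β − φ) mod 2π = 3.077080 rad → L = 2.96·(5.009030 + 12.495446 + 3.077080) = 2.96·20.581556 = 60.921407 m
RSR: p² = 2 + d² − 2cos(α−β) + 2d(sin β − sin α) = 121.400033; p = √p² = 11.018168; φ = atan2(cos α − cos β, d − sin α + sin β) = 0.125659 rad; t = (α − φ) mod 2π = 1.037759 rad, q = (φ − β) mod 2π = 3.442501 rad → L = 2.96·(1.037759 + 11.018168 + 3.442501) = 2.96·15.498428 = 45.875348 m
LSR: p² = d² − 2 + 2cos(α−β) + 2d(sin α + sin β) = 159.358395; p = √p² = 12.623724; φ = atan2(−cos α − cos β, d + sin α + sin β) − atan2(−2, p) = 0.203185 rad; t = (φ − α) mod 2π = 5.322953 rad, q = (φ − β) mod 2π = 3.520028 rad → L = 2.96·(5.322953 + 12.623724 + 3.520028) = 2.96·21.466704 = 63.541443 m
RSL: p² = d² − 2 + 2cos(α−β) − 2d(sin α + sin β) = 108.337412; p = √p² = 10.408526; φ = atan2(cos α + cos β, d − sin α − sin β) − atan2(2, p) = -0.245387 rad; t = (α − φ) mod 2π = 1.408805 rad, q = (β − φ) mod 2π = 3.211730 rad → L = 2.96·(1.408805 + 10.408526 + 3.211730) = 2.96·15.029061 = 44.486020 m
RLR: c = (6 − d² + 2cos(α−β) + 2d(sin α − sin β))/8 = -14.175004, |c| > 1 → infeasible
LRL: c = (6 − d² + 2cos(α−β) − 2d(sin α − sin β))/8 = -18.517022, |c| > 1 → infeasible
Shortest: RSL with L = 44.486020 m ≈ 44.4860 m

44.4860 m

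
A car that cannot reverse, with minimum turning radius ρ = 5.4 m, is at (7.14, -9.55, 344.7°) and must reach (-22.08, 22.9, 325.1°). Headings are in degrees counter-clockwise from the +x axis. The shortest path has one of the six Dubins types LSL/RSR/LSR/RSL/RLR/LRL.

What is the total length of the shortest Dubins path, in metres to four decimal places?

Let ψ = atan2(Δy, Δx) = atan2(32.45, -29.22) = 132.0018° be the start→goal bearing.
Normalize: d = |goal − start| / ρ = 43.667046/5.4 = 8.086490, α = (θ_start − ψ) mod 360° = 212.6982° = 3.712283 rad, β = (θ_goal − ψ) mod 360° = 193.0982° = 3.370199 rad.
Common terms: sin α = -0.540213, cos α = -0.841528, sin β = -0.226620, cos β = -0.973983, cos(α−β) = 0.942057, d² = 65.391320. Work in radians in the unit-radius frame; every candidate has L = ρ·(t + p + q).
LSL: p² = 2 + d² − 2cos(α−β) + 2d(sin α − sin β) = 60.435468; p = √p² = 7.774025; φ = atan2(cos β − cos α, d + sin α − sin β) = -0.017039 rad; t = (φ − α) mod 2π = 2.553863 rad, q = (β − φ) mod 2π = 3.387238 rad → L = 5.4·(2.553863 + 7.774025 + 3.387238) = 5.4·13.715126 = 74.061680 m
RSR: p² = 2 + d² − 2cos(α−β) + 2d(sin β − sin α) = 70.578943; p = √p² = 8.401127; φ = atan2(cos α − cos β, d − sin α + sin β) = 0.015767 rad; t = (α − φ) mod 2π = 3.696516 rad, q = (φ − β) mod 2π = 2.928754 rad → L = 5.4·(3.696516 + 8.401127 + 2.928754) = 5.4·15.026397 = 81.142546 m
LSR: p² = d² − 2 + 2cos(α−β) + 2d(sin α + sin β) = 52.873456; p = √p² = 7.271414; φ = atan2(−cos α − cos β, d + sin α + sin β) − atan2(−2, p) = 0.511538 rad; t = (φ − α) mod 2π = 3.082440 rad, q = (φ − β) mod 2π = 3.424525 rad → L = 5.4·(3.082440 + 7.271414 + 3.424525) = 5.4·13.778379 = 74.403246 m
RSL: p² = d² − 2 + 2cos(α−β) − 2d(sin α + sin β) = 77.677414; p = √p² = 8.813479; φ = atan2(cos α + cos β, d − sin α − sin β) − atan2(2, p) = -0.425408 rad; t = (α − φ) mod 2π = 4.137691 rad, q = (β − φ) mod 2π = 3.795606 rad → L = 5.4·(4.137691 + 8.813479 + 3.795606) = 5.4·16.746776 = 90.432591 m
RLR: c = (6 − d² + 2cos(α−β) + 2d(sin α − sin β))/8 = -7.822368, |c| > 1 → infeasible
LRL: c = (6 − d² + 2cos(α−β) − 2d(sin α − sin β))/8 = -6.554433, |c| > 1 → infeasible
Shortest: LSL with L = 74.061680 m ≈ 74.0617 m

74.0617 m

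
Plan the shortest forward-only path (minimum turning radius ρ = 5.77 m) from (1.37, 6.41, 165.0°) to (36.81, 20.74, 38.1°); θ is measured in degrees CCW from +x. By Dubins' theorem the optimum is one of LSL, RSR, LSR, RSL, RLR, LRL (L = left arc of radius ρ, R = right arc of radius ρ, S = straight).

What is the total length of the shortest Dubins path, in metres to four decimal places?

Let ψ = atan2(Δy, Δx) = atan2(14.33, 35.44) = 22.0157° be the start→goal bearing.
Normalize: d = |goal − start| / ρ = 38.227510/5.77 = 6.625218, α = (θ_start − ψ) mod 360° = 142.9843° = 2.495547 rad, β = (θ_goal − ψ) mod 360° = 16.0843° = 0.280724 rad.
Common terms: sin α = 0.602034, cos α = -0.798470, sin β = 0.277051, cos β = 0.960855, cos(α−β) = -0.600420, d² = 43.893518. Work in radians in the unit-radius frame; every candidate has L = ρ·(t + p + q).
LSL: p² = 2 + d² − 2cos(α−β) + 2d(sin α − sin β) = 51.400525; p = √p² = 7.169416; φ = atan2(cos β − cos α, d + sin α − sin β) = 0.247925 rad; t = (φ − α) mod 2π = 4.035564 rad, q = (β − φ) mod 2π = 0.032798 rad → L = 5.77·(4.035564 + 7.169416 + 0.032798) = 5.77·11.237778 = 64.841982 m
RSR: p² = 2 + d² − 2cos(α−β) + 2d(sin β − sin α) = 42.788191; p = √p² = 6.541268; φ = atan2(cos α − cos β, d − sin α + sin β) = -0.272311 rad; t = (α − φ) mod 2π = 2.767857 rad, q = (φ − β) mod 2π = 5.730151 rad → L = 5.77·(2.767857 + 6.541268 + 5.730151) = 5.77·15.039276 = 86.776625 m
LSR: p² = d² − 2 + 2cos(α−β) + 2d(sin α + sin β) = 52.340940; p = √p² = 7.234704; φ = atan2(−cos α − cos β, d + sin α + sin β) − atan2(−2, p) = 0.248074 rad; t = (φ − α) mod 2π = 4.035713 rad, q = (φ − β) mod 2π = 6.250536 rad → L = 5.77·(4.035713 + 7.234704 + 6.250536) = 5.77·17.520952 = 101.095893 m
RSL: p² = d² − 2 + 2cos(α−β) − 2d(sin α + sin β) = 29.044415; p = √p² = 5.389287; φ = atan2(cos α + cos β, d − sin α − sin β) − atan2(2, p) = -0.327101 rad; t = (α − φ) mod 2π = 2.822647 rad, q = (β − φ) mod 2π = 0.607824 rad → L = 5.77·(2.822647 + 5.389287 + 0.607824) = 5.77·8.819758 = 50.890006 m
RLR: c = (6 − d² + 2cos(α−β) + 2d(sin α − sin β))/8 = -4.348524, |c| > 1 → infeasible
LRL: c = (6 − d² + 2cos(α−β) − 2d(sin α − sin β))/8 = -5.425066, |c| > 1 → infeasible
Shortest: RSL with L = 50.890006 m ≈ 50.8900 m

50.8900 m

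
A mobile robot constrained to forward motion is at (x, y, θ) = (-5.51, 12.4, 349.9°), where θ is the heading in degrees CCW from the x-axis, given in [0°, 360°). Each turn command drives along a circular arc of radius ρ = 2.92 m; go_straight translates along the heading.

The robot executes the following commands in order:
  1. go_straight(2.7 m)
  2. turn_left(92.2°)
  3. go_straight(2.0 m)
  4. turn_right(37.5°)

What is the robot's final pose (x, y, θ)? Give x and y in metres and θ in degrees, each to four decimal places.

set_pose: (x, y, θ) = (-5.5100, 12.4000, 349.9000°), ρ = 2.92
go_straight(2.7): x += 2.7·cos θ, y += 2.7·sin θ → (-2.8518, 11.9265, 349.9000°)
turn_left(92.2°): centre at ρ to the left, rotate +92.2° → (0.5525, 14.3999, 442.1000° ≡ 82.1000°)
go_straight(2.0): x += 2.0·cos θ, y += 2.0·sin θ → (0.8274, 16.3809, 82.1000°)
turn_right(37.5°): centre at ρ to the right, rotate −37.5° → (1.6694, 18.0587, 44.6000°)

(1.6694, 18.0587, 44.6000°)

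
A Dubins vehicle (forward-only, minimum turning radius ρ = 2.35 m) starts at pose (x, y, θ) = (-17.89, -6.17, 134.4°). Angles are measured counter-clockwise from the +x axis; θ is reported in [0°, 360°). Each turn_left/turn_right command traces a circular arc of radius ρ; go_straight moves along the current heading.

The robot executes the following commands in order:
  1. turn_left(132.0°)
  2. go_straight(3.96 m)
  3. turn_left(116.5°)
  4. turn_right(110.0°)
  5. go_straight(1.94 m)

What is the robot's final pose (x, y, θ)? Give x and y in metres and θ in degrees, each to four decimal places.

(-15.5436, -17.9146, 272.9000°)

set_pose: (x, y, θ) = (-17.8900, -6.1700, 134.4000°), ρ = 2.35
turn_left(132.0°): centre at ρ to the left, rotate +132.0° → (-21.9144, -7.6667, 266.4000°)
go_straight(3.96): x += 3.96·cos θ, y += 3.96·sin θ → (-22.1630, -11.6188, 266.4000°)
turn_left(116.5°): centre at ρ to the left, rotate +116.5° → (-18.9032, -13.9312, 382.9000° ≡ 22.9000°)
turn_right(110.0°): centre at ρ to the right, rotate −110.0° → (-15.6418, -15.9771, -87.1000° ≡ 272.9000°)
go_straight(1.94): x += 1.94·cos θ, y += 1.94·sin θ → (-15.5436, -17.9146, 272.9000°)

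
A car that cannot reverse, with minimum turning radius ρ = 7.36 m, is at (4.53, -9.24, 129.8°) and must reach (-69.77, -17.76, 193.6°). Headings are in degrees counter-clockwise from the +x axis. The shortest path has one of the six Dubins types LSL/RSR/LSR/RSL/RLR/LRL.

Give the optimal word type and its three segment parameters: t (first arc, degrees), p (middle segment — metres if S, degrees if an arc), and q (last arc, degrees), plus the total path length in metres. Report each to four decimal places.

Let ψ = atan2(Δy, Δx) = atan2(-8.52, -74.30) = -173.4585° be the start→goal bearing.
Normalize: d = |goal − start| / ρ = 74.786900/7.36 = 10.161264, α = (θ_start − ψ) mod 360° = 303.2585° = 5.292858 rad, β = (θ_goal − ψ) mod 360° = 7.0585° = 0.123193 rad.
Common terms: sin α = -0.836205, cos α = 0.548417, sin β = 0.122882, cos β = 0.992421, cos(α−β) = 0.441506, d² = 103.251277. Work in radians in the unit-radius frame; every candidate has L = ρ·(t + p + q).
LSL: p² = 2 + d² − 2cos(α−β) + 2d(sin α − sin β) = 84.877192; p = √p² = 9.212882; φ = atan2(cos β − cos α, d + sin α − sin β) = 0.048213 rad; t = (φ − α) mod 2π = 1.038539 rad, q = (β − φ) mod 2π = 0.074981 rad → L = 7.36·(1.038539 + 9.212882 + 0.074981) = 7.36·10.326402 = 76.002318 m
RSR: p² = 2 + d² − 2cos(α−β) + 2d(sin β − sin α) = 123.859340; p = √p² = 11.129211; φ = atan2(cos α − cos β, d − sin α + sin β) = -0.039906 rad; t = (α − φ) mod 2π = 5.332764 rad, q = (φ − β) mod 2π = 6.120086 rad → L = 7.36·(5.332764 + 11.129211 + 6.120086) = 7.36·22.582062 = 166.203974 m
LSR: p² = d² − 2 + 2cos(α−β) + 2d(sin α + sin β) = 87.637754; p = √p² = 9.361504; φ = atan2(−cos α − cos β, d + sin α + sin β) − atan2(−2, p) = 0.048813 rad; t = (φ − α) mod 2π = 1.039140 rad, q = (φ − β) mod 2π = 6.208805 rad → L = 7.36·(1.039140 + 9.361504 + 6.208805) = 7.36·16.609448 = 122.245540 m
RSL: p² = d² − 2 + 2cos(α−β) − 2d(sin α + sin β) = 116.630824; p = √p² = 10.799575; φ = atan2(cos α + cos β, d − sin α − sin β) − atan2(2, p) = -0.042363 rad; t = (α − φ) mod 2π = 5.335222 rad, q = (β − φ) mod 2π = 0.165556 rad → L = 7.36·(5.335222 + 10.799575 + 0.165556) = 7.36·16.300353 = 119.970600 m
RLR: c = (6 − d² + 2cos(α−β) + 2d(sin α − sin β))/8 = -14.482417, |c| > 1 → infeasible
LRL: c = (6 − d² + 2cos(α−β) − 2d(sin α − sin β))/8 = -9.609649, |c| > 1 → infeasible
Shortest: LSL with L = 76.002318 m ≈ 76.0023 m
Convert LSL to answer units (arcs ×180/π): t = 1.038539·180/π = 59.5039°, p = ρ·p = 7.36·9.212882 = 67.8068 m, q = 0.074981·180/π = 4.2961°, L = 76.0023 m.

LSL: t = 59.5039°, p = 67.8068 m, q = 4.2961°, L = 76.0023 m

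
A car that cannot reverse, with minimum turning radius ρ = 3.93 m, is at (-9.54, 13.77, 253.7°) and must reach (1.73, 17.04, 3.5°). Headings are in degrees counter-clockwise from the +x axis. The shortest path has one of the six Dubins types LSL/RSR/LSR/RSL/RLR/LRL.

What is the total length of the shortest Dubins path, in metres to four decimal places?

20.4250 m

Let ψ = atan2(Δy, Δx) = atan2(3.27, 11.27) = 16.1801° be the start→goal bearing.
Normalize: d = |goal − start| / ρ = 11.734811/3.93 = 2.985957, α = (θ_start − ψ) mod 360° = 237.5199° = 4.145504 rad, β = (θ_goal − ψ) mod 360° = 347.3199° = 6.061875 rad.
Common terms: sin α = -0.843578, cos α = -0.537007, sin β = -0.219508, cos β = 0.975611, cos(α−β) = -0.338738, d² = 8.915940. Work in radians in the unit-radius frame; every candidate has L = ρ·(t + p + q).
LSL: p² = 2 + d² − 2cos(α−β) + 2d(sin α − sin β) = 7.866524; p = √p² = 2.804732; φ = atan2(cos β − cos α, d + sin α − sin β) = 0.569616 rad; t = (φ − α) mod 2π = 2.707298 rad, q = (β − φ) mod 2π = 5.492259 rad → L = 3.93·(2.707298 + 2.804732 + 5.492259) = 3.93·11.004289 = 43.246857 m
RSR: p² = 2 + d² − 2cos(α−β) + 2d(sin β − sin α) = 15.320307; p = √p² = 3.914116; φ = atan2(cos α − cos β, d − sin α + sin β) = -0.396782 rad; t = (α − φ) mod 2π = 4.542285 rad, q = (φ − β) mod 2π = 6.107714 rad → L = 3.93·(4.542285 + 3.914116 + 6.107714) = 3.93·14.564115 = 57.236974 m
LSR: p² = d² − 2 + 2cos(α−β) + 2d(sin α + sin β) = -0.110192 < 0 → infeasible
RSL: p² = d² − 2 + 2cos(α−β) − 2d(sin α + sin β) = 12.587120; p = √p² = 3.547833; φ = atan2(cos α + cos β, d − sin α − sin β) − atan2(2, p) = -0.405417 rad; t = (α − φ) mod 2π = 4.550921 rad, q = (β − φ) mod 2π = 0.184107 rad → L = 3.93·(4.550921 + 3.547833 + 0.184107) = 3.93·8.282861 = 32.551643 m
RLR: c = (6 − d² + 2cos(α−β) + 2d(sin α − sin β))/8 = -0.915038; p = 2π − arccos c = 3.556786 rad; φ = atan2(cos α − cos β, d − sin α + sin β) = -0.396782 rad; t = (α − φ + p/2) mod 2π = 0.037493 rad, q = (α − β − t + p) mod 2π = 1.602921 rad → L = 3.93·(0.037493 + 3.556786 + 1.602921) = 3.93·5.197200 = 20.424997 m
LRL: c = (6 − d² + 2cos(α−β) − 2d(sin α − sin β))/8 = 0.016684; p = 2π − arccos c = 4.729074 rad; φ = atan2(cos β − cos α, d + sin α − sin β) = 0.569616 rad; t = (φ − α + p/2) mod 2π = 5.071835 rad, q = (β − α − t + p) mod 2π = 1.573611 rad → L = 3.93·(5.071835 + 4.729074 + 1.573611) = 3.93·11.374520 = 44.701863 m
Shortest: RLR with L = 20.424997 m ≈ 20.4250 m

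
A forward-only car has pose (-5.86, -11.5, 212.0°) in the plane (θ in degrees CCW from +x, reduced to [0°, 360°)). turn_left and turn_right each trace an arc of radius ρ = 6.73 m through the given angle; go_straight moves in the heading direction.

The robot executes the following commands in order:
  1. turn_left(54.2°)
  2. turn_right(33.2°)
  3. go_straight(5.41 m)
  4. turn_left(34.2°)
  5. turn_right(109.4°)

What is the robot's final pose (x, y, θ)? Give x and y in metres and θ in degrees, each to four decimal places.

(-24.2170, -34.3100, 157.8000°)

set_pose: (x, y, θ) = (-5.8600, -11.5000, 212.0000°), ρ = 6.73
turn_left(54.2°): centre at ρ to the left, rotate +54.2° → (-9.0088, -16.7613, 266.2000°)
turn_right(33.2°): centre at ρ to the right, rotate −33.2° → (-10.3492, -20.3655, 233.0000°)
go_straight(5.41): x += 5.41·cos θ, y += 5.41·sin θ → (-13.6051, -24.6862, 233.0000°)
turn_left(34.2°): centre at ρ to the left, rotate +34.2° → (-14.9522, -28.4076, 267.2000°)
turn_right(109.4°): centre at ρ to the right, rotate −109.4° → (-24.2170, -34.3100, 157.8000°)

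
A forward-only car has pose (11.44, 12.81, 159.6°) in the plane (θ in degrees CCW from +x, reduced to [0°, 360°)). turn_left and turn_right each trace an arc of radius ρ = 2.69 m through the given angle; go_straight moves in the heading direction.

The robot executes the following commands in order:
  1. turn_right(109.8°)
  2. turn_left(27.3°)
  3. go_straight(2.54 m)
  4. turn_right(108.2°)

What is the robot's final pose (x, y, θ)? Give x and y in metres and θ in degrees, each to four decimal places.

(15.4692, 22.3820, 328.9000°)

set_pose: (x, y, θ) = (11.4400, 12.8100, 159.6000°), ρ = 2.69
turn_right(109.8°): centre at ρ to the right, rotate −109.8° → (10.3230, 17.0676, 49.8000°)
turn_left(27.3°): centre at ρ to the left, rotate +27.3° → (10.8905, 18.2033, 77.1000°)
go_straight(2.54): x += 2.54·cos θ, y += 2.54·sin θ → (11.4576, 20.6792, 77.1000°)
turn_right(108.2°): centre at ρ to the right, rotate −108.2° → (15.4692, 22.3820, -31.1000° ≡ 328.9000°)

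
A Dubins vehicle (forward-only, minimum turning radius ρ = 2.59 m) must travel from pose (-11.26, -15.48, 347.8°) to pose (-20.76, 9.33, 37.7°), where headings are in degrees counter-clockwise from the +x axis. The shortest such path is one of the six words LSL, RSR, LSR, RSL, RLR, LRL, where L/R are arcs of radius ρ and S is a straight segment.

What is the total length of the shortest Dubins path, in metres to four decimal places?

31.5796 m

Let ψ = atan2(Δy, Δx) = atan2(24.81, -9.50) = 110.9523° be the start→goal bearing.
Normalize: d = |goal − start| / ρ = 26.566635/2.59 = 10.257388, α = (θ_start − ψ) mod 360° = 236.8477° = 4.133771 rad, β = (θ_goal − ψ) mod 360° = 286.7477° = 5.004691 rad.
Common terms: sin α = -0.837219, cos α = -0.546867, sin β = -0.957583, cos β = 0.288157, cos(α−β) = 0.644124, d² = 105.214010. Work in radians in the unit-radius frame; every candidate has L = ρ·(t + p + q).
LSL: p² = 2 + d² − 2cos(α−β) + 2d(sin α − sin β) = 108.394998; p = √p² = 10.411292; φ = atan2(cos β − cos α, d + sin α − sin β) = 0.080290 rad; t = (φ − α) mod 2π = 2.229704 rad, q = (β − φ) mod 2π = 4.924401 rad → L = 2.59·(2.229704 + 10.411292 + 4.924401) = 2.59·17.565396 = 45.494377 m
RSR: p² = 2 + d² − 2cos(α−β) + 2d(sin β − sin α) = 103.456527; p = √p² = 10.171358; φ = atan2(cos α − cos β, d − sin α + sin β) = -0.082188 rad; t = (α − φ) mod 2π = 4.215959 rad, q = (φ − β) mod 2π = 1.196307 rad → L = 2.59·(4.215959 + 10.171358 + 1.196307) = 2.59·15.583624 = 40.361587 m
LSR: p² = d² − 2 + 2cos(α−β) + 2d(sin α + sin β) = 67.682284; p = √p² = 8.226924; φ = atan2(−cos α − cos β, d + sin α + sin β) − atan2(−2, p) = 0.269040 rad; t = (φ − α) mod 2π = 2.418454 rad, q = (φ − β) mod 2π = 1.547534 rad → L = 2.59·(2.418454 + 8.226924 + 1.547534) = 2.59·12.192912 = 31.579642 m
RSL: p² = d² − 2 + 2cos(α−β) − 2d(sin α + sin β) = 141.322231; p = √p² = 11.887903; φ = atan2(cos α + cos β, d − sin α − sin β) − atan2(2, p) = -0.188140 rad; t = (α − φ) mod 2π = 4.321911 rad, q = (β − φ) mod 2π = 5.192831 rad → L = 2.59·(4.321911 + 11.887903 + 5.192831) = 2.59·21.402645 = 55.432849 m
RLR: c = (6 − d² + 2cos(α−β) + 2d(sin α − sin β))/8 = -11.932066, |c| > 1 → infeasible
LRL: c = (6 − d² + 2cos(α−β) − 2d(sin α − sin β))/8 = -12.549375, |c| > 1 → infeasible
Shortest: LSR with L = 31.579642 m ≈ 31.5796 m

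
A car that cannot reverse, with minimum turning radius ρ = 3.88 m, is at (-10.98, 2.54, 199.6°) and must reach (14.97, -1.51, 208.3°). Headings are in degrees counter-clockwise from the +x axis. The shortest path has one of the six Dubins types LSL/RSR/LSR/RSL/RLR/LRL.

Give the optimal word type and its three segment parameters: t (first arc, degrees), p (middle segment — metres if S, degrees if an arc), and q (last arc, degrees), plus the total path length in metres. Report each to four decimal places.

LSR: t = 187.6565°, p = 21.6601 m, q = 178.9565°, L = 46.4867 m

Let ψ = atan2(Δy, Δx) = atan2(-4.05, 25.95) = -8.8706° be the start→goal bearing.
Normalize: d = |goal − start| / ρ = 26.264139/3.88 = 6.769108, α = (θ_start − ψ) mod 360° = 208.4706° = 3.638498 rad, β = (θ_goal − ψ) mod 360° = 217.1706° = 3.790341 rad.
Common terms: sin α = -0.476707, cos α = -0.879062, sin β = -0.604190, cos β = -0.796841, cos(α−β) = 0.988494, d² = 45.820823. Work in radians in the unit-radius frame; every candidate has L = ρ·(t + p + q).
LSL: p² = 2 + d² − 2cos(α−β) + 2d(sin α − sin β) = 47.569723; p = √p² = 6.897081; φ = atan2(cos β − cos α, d + sin α − sin β) = 0.011922 rad; t = (φ − α) mod 2π = 2.656609 rad, q = (β − φ) mod 2π = 3.778420 rad → L = 3.88·(2.656609 + 6.897081 + 3.778420) = 3.88·13.332110 = 51.728586 m
RSR: p² = 2 + d² − 2cos(α−β) + 2d(sin β − sin α) = 44.117948; p = √p² = 6.642134; φ = atan2(cos α − cos β, d − sin α + sin β) = -0.012379 rad; t = (α − φ) mod 2π = 3.650877 rad, q = (φ − β) mod 2π = 2.480465 rad → L = 3.88·(3.650877 + 6.642134 + 2.480465) = 3.88·12.773476 = 49.561087 m
LSR: p² = d² − 2 + 2cos(α−β) + 2d(sin α + sin β) = 31.164397; p = √p² = 5.582508; φ = atan2(−cos α − cos β, d + sin α + sin β) − atan2(−2, p) = 0.630537 rad; t = (φ − α) mod 2π = 3.275224 rad, q = (φ − β) mod 2π = 3.123381 rad → L = 3.88·(3.275224 + 5.582508 + 3.123381) = 3.88·11.981113 = 46.486719 m
RSL: p² = d² − 2 + 2cos(α−β) − 2d(sin α + sin β) = 60.431225; p = √p² = 7.773752; φ = atan2(cos α + cos β, d − sin α − sin β) − atan2(2, p) = -0.462148 rad; t = (α − φ) mod 2π = 4.100646 rad, q = (β − φ) mod 2π = 4.252489 rad → L = 3.88·(4.100646 + 7.773752 + 4.252489) = 3.88·16.126887 = 62.572322 m
RLR: c = (6 − d² + 2cos(α−β) + 2d(sin α − sin β))/8 = -4.514744, |c| > 1 → infeasible
LRL: c = (6 − d² + 2cos(α−β) − 2d(sin α − sin β))/8 = -4.946215, |c| > 1 → infeasible
Shortest: LSR with L = 46.486719 m ≈ 46.4867 m
Convert LSR to answer units (arcs ×180/π): t = 3.275224·180/π = 187.6565°, p = ρ·p = 3.88·5.582508 = 21.6601 m, q = 3.123381·180/π = 178.9565°, L = 46.4867 m.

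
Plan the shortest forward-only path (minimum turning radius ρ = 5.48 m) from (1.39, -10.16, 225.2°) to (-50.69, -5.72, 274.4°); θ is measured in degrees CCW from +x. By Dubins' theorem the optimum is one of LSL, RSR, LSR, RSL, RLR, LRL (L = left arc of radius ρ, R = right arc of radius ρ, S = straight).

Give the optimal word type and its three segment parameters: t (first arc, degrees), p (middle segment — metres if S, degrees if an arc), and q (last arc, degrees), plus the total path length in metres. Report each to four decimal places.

RSL: t = 61.3982°, p = 41.3102 m, q = 110.5982°, L = 57.7606 m

Let ψ = atan2(Δy, Δx) = atan2(4.44, -52.08) = 175.1271° be the start→goal bearing.
Normalize: d = |goal − start| / ρ = 52.268920/5.48 = 9.538124, α = (θ_start − ψ) mod 360° = 50.0729° = 0.873937 rad, β = (θ_goal − ψ) mod 360° = 99.2729° = 1.732639 rad.
Common terms: sin α = 0.766861, cos α = 0.641813, sin β = 0.986932, cos β = -0.161137, cos(α−β) = 0.653421, d² = 90.975811. Work in radians in the unit-radius frame; every candidate has L = ρ·(t + p + q).
LSL: p² = 2 + d² − 2cos(α−β) + 2d(sin α − sin β) = 87.470848; p = √p² = 9.352585; φ = atan2(cos β − cos α, d + sin α − sin β) = -0.085959 rad; t = (φ − α) mod 2π = 5.323290 rad, q = (β − φ) mod 2π = 1.818598 rad → L = 5.48·(5.323290 + 9.352585 + 1.818598) = 5.48·16.494472 = 90.389709 m
RSR: p² = 2 + d² − 2cos(α−β) + 2d(sin β − sin α) = 95.867092; p = √p² = 9.791174; φ = atan2(cos α − cos β, d − sin α + sin β) = 0.082100 rad; t = (α − φ) mod 2π = 0.791837 rad, q = (φ − β) mod 2π = 4.632646 rad → L = 5.48·(0.791837 + 9.791174 + 4.632646) = 5.48·15.215658 = 83.381803 m
LSR: p² = d² − 2 + 2cos(α−β) + 2d(sin α + sin β) = 123.738453; p = √p² = 11.123779; φ = atan2(−cos α − cos β, d + sin α + sin β) − atan2(−2, p) = 0.135352 rad; t = (φ − α) mod 2π = 5.544601 rad, q = (φ − β) mod 2π = 4.685899 rad → L = 5.48·(5.544601 + 11.123779 + 4.685899) = 5.48·21.354278 = 117.021443 m
RSL: p² = d² − 2 + 2cos(α−β) − 2d(sin α + sin β) = 56.826851; p = √p² = 7.538359; φ = atan2(cos α + cos β, d − sin α − sin β) − atan2(2, p) = -0.197664 rad; t = (α − φ) mod 2π = 1.071601 rad, q = (β − φ) mod 2π = 1.930303 rad → L = 5.48·(1.071601 + 7.538359 + 1.930303) = 5.48·10.540262 = 57.760638 m
RLR: c = (6 − d² + 2cos(α−β) + 2d(sin α − sin β))/8 = -10.983387, |c| > 1 → infeasible
LRL: c = (6 − d² + 2cos(α−β) − 2d(sin α − sin β))/8 = -9.933856, |c| > 1 → infeasible
Shortest: RSL with L = 57.760638 m ≈ 57.7606 m
Convert RSL to answer units (arcs ×180/π): t = 1.071601·180/π = 61.3982°, p = ρ·p = 5.48·7.538359 = 41.3102 m, q = 1.930303·180/π = 110.5982°, L = 57.7606 m.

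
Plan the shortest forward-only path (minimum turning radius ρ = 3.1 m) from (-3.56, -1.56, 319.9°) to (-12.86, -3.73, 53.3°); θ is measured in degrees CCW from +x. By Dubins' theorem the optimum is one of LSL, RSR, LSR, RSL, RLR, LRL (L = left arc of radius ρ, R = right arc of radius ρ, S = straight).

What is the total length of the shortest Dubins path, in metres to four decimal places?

Let ψ = atan2(Δy, Δx) = atan2(-2.17, -9.30) = -166.8660° be the start→goal bearing.
Normalize: d = |goal − start| / ρ = 9.549812/3.1 = 3.080584, α = (θ_start − ψ) mod 360° = 126.7660° = 2.212484 rad, β = (θ_goal − ψ) mod 360° = 220.1660° = 3.842621 rad.
Common terms: sin α = 0.801087, cos α = -0.598548, sin β = -0.645004, cos β = -0.764179, cos(α−β) = -0.059306, d² = 9.490000. Work in radians in the unit-radius frame; every candidate has L = ρ·(t + p + q).
LSL: p² = 2 + d² − 2cos(α−β) + 2d(sin α − sin β) = 20.518223; p = √p² = 4.529705; φ = atan2(cos β − cos α, d + sin α − sin β) = -0.036574 rad; t = (φ − α) mod 2π = 4.034128 rad, q = (β − φ) mod 2π = 3.879195 rad → L = 3.1·(4.034128 + 4.529705 + 3.879195) = 3.1·12.443027 = 38.573385 m
RSR: p² = 2 + d² − 2cos(α−β) + 2d(sin β − sin α) = 2.699002; p = √p² = 1.642864; φ = atan2(cos α − cos β, d − sin α + sin β) = 0.100990 rad; t = (α − φ) mod 2π = 2.111494 rad, q = (φ − β) mod 2π = 2.541554 rad → L = 3.1·(2.111494 + 1.642864 + 2.541554) = 3.1·6.295912 = 19.517327 m
LSR: p² = d² − 2 + 2cos(α−β) + 2d(sin α + sin β) = 8.333040; p = √p² = 2.886701; φ = atan2(−cos α − cos β, d + sin α + sin β) − atan2(−2, p) = 1.004401 rad; t = (φ − α) mod 2π = 5.075102 rad, q = (φ − β) mod 2π = 3.444965 rad → L = 3.1·(5.075102 + 2.886701 + 3.444965) = 3.1·11.406768 = 35.360980 m
RSL: p² = d² − 2 + 2cos(α−β) − 2d(sin α + sin β) = 6.409734; p = √p² = 2.531745; φ = atan2(cos α + cos β, d − sin α − sin β) − atan2(2, p) = -1.104649 rad; t = (α − φ) mod 2π = 3.317132 rad, q = (β − φ) mod 2π = 4.947270 rad → L = 3.1·(3.317132 + 2.531745 + 4.947270) = 3.1·10.796147 = 33.468057 m
RLR: c = (6 − d² + 2cos(α−β) + 2d(sin α − sin β))/8 = 0.662625; p = 2π − arccos c = 5.436707 rad; φ = atan2(cos α − cos β, d − sin α + sin β) = 0.100990 rad; t = (α − φ + p/2) mod 2π = 4.829847 rad, q = (α − β − t + p) mod 2π = 5.259908 rad → L = 3.1·(4.829847 + 5.436707 + 5.259908) = 3.1·15.526461 = 48.132031 m
LRL: c = (6 − d² + 2cos(α−β) − 2d(sin α − sin β))/8 = -1.564778, |c| > 1 → infeasible
Shortest: RSR with L = 19.517327 m ≈ 19.5173 m

19.5173 m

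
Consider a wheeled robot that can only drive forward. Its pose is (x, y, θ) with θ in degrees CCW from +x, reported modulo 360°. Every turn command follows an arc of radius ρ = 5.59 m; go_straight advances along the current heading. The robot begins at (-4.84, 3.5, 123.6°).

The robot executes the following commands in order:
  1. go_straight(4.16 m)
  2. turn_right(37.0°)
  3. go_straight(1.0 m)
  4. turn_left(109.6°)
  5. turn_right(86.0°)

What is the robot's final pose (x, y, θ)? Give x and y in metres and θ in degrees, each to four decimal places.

set_pose: (x, y, θ) = (-4.8400, 3.5000, 123.6000°), ρ = 5.59
go_straight(4.16): x += 4.16·cos θ, y += 4.16·sin θ → (-7.1421, 6.9650, 123.6000°)
turn_right(37.0°): centre at ρ to the right, rotate −37.0° → (-8.0662, 10.3899, 86.6000°)
go_straight(1.0): x += 1.0·cos θ, y += 1.0·sin θ → (-8.0069, 11.3882, 86.6000°)
turn_left(109.6°): centre at ρ to the left, rotate +109.6° → (-15.1467, 17.0877, 196.2000°)
turn_right(86.0°): centre at ρ to the right, rotate −86.0° → (-21.9524, 20.5256, 110.2000°)

(-21.9524, 20.5256, 110.2000°)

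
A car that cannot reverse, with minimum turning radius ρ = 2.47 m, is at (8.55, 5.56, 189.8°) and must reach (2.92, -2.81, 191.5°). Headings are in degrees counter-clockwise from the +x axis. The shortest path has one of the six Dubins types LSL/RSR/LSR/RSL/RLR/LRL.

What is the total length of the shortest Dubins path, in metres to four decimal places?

Let ψ = atan2(Δy, Δx) = atan2(-8.37, -5.63) = -123.9264° be the start→goal bearing.
Normalize: d = |goal − start| / ρ = 10.087309/2.47 = 4.083931, α = (θ_start − ψ) mod 360° = 313.7264° = 5.475558 rad, β = (θ_goal − ψ) mod 360° = 315.4264° = 5.505229 rad.
Common terms: sin α = -0.722649, cos α = 0.691215, sin β = -0.701825, cos β = 0.712349, cos(α−β) = 0.999560, d² = 16.678490. Work in radians in the unit-radius frame; every candidate has L = ρ·(t + p + q).
LSL: p² = 2 + d² − 2cos(α−β) + 2d(sin α − sin β) = 16.509284; p = √p² = 4.063162; φ = atan2(cos β − cos α, d + sin α − sin β) = 0.005201 rad; t = (φ − α) mod 2π = 0.812829 rad, q = (β − φ) mod 2π = 5.500027 rad → L = 2.47·(0.812829 + 4.063162 + 5.500027) = 2.47·10.376018 = 25.628764 m
RSR: p² = 2 + d² − 2cos(α−β) + 2d(sin β − sin α) = 16.849456; p = √p² = 4.104809; φ = atan2(cos α − cos β, d − sin α + sin β) = -0.005149 rad; t = (α − φ) mod 2π = 5.480707 rad, q = (φ − β) mod 2π = 0.772808 rad → L = 2.47·(5.480707 + 4.104809 + 0.772808) = 2.47·10.358324 = 25.585059 m
LSR: p² = d² − 2 + 2cos(α−β) + 2d(sin α + sin β) = 5.042701; p = √p² = 2.245596; φ = atan2(−cos α − cos β, d + sin α + sin β) − atan2(−2, p) = 0.242004 rad; t = (φ − α) mod 2π = 1.049632 rad, q = (φ − β) mod 2π = 1.019961 rad → L = 2.47·(1.049632 + 2.245596 + 1.019961) = 2.47·4.315188 = 10.658515 m
RSL: p² = d² − 2 + 2cos(α−β) − 2d(sin α + sin β) = 28.312519; p = √p² = 5.320951; φ = atan2(cos α + cos β, d − sin α − sin β) − atan2(2, p) = -0.110040 rad; t = (α − φ) mod 2π = 5.585599 rad, q = (β − φ) mod 2π = 5.615269 rad → L = 2.47·(5.585599 + 5.320951 + 5.615269) = 2.47·16.521819 = 40.808892 m
RLR: c = (6 − d² + 2cos(α−β) + 2d(sin α − sin β))/8 = -1.106182, |c| > 1 → infeasible
LRL: c = (6 − d² + 2cos(α−β) − 2d(sin α − sin β))/8 = -1.063661, |c| > 1 → infeasible
Shortest: LSR with L = 10.658515 m ≈ 10.6585 m

10.6585 m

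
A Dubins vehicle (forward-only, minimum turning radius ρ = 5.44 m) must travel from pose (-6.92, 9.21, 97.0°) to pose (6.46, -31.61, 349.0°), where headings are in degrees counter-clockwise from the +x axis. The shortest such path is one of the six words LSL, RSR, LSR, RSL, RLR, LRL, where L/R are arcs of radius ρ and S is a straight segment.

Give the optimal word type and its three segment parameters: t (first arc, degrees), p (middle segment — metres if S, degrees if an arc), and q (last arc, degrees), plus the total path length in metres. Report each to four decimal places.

Let ψ = atan2(Δy, Δx) = atan2(-40.82, 13.38) = -71.8519° be the start→goal bearing.
Normalize: d = |goal − start| / ρ = 42.956918/5.44 = 7.896492, α = (θ_start − ψ) mod 360° = 168.8519° = 2.947021 rad, β = (θ_goal − ψ) mod 360° = 60.8519° = 1.062065 rad.
Common terms: sin α = 0.193346, cos α = -0.981131, sin β = 0.873363, cos β = 0.487069, cos(α−β) = -0.309017, d² = 62.354590. Work in radians in the unit-radius frame; every candidate has L = ρ·(t + p + q).
LSL: p² = 2 + d² − 2cos(α−β) + 2d(sin α − sin β) = 54.233126; p = √p² = 7.364314; φ = atan2(cos β − cos α, d + sin α − sin β) = 0.200712 rad; t = (φ − α) mod 2π = 3.536876 rad, q = (β − φ) mod 2π = 0.861354 rad → L = 5.44·(3.536876 + 7.364314 + 0.861354) = 5.44·11.762544 = 63.988240 m
RSR: p² = 2 + d² − 2cos(α−β) + 2d(sin β − sin α) = 75.712123; p = √p² = 8.701271; φ = atan2(cos α − cos β, d − sin α + sin β) = -0.169545 rad; t = (α − φ) mod 2π = 3.116566 rad, q = (φ − β) mod 2π = 5.051575 rad → L = 5.44·(3.116566 + 8.701271 + 5.051575) = 5.44·16.869412 = 91.769603 m
LSR: p² = d² − 2 + 2cos(α−β) + 2d(sin α + sin β) = 76.583085; p = √p² = 8.751176; φ = atan2(−cos α − cos β, d + sin α + sin β) − atan2(−2, p) = 0.279747 rad; t = (φ − α) mod 2π = 3.615912 rad, q = (φ − β) mod 2π = 5.500867 rad → L = 5.44·(3.615912 + 8.751176 + 5.500867) = 5.44·17.867955 = 97.201676 m
RSL: p² = d² − 2 + 2cos(α−β) − 2d(sin α + sin β) = 42.890027; p = √p² = 6.549048; φ = atan2(cos α + cos β, d − sin α − sin β) − atan2(2, p) = -0.368606 rad; t = (α − φ) mod 2π = 3.315627 rad, q = (β − φ) mod 2π = 1.430671 rad → L = 5.44·(3.315627 + 6.549048 + 1.430671) = 5.44·11.295346 = 61.446683 m
RLR: c = (6 − d² + 2cos(α−β) + 2d(sin α − sin β))/8 = -8.464015, |c| > 1 → infeasible
LRL: c = (6 − d² + 2cos(α−β) − 2d(sin α − sin β))/8 = -5.779141, |c| > 1 → infeasible
Shortest: RSL with L = 61.446683 m ≈ 61.4467 m
Convert RSL to answer units (arcs ×180/π): t = 3.315627·180/π = 189.9714°, p = ρ·p = 5.44·6.549048 = 35.6268 m, q = 1.430671·180/π = 81.9714°, L = 61.4467 m.

RSL: t = 189.9714°, p = 35.6268 m, q = 81.9714°, L = 61.4467 m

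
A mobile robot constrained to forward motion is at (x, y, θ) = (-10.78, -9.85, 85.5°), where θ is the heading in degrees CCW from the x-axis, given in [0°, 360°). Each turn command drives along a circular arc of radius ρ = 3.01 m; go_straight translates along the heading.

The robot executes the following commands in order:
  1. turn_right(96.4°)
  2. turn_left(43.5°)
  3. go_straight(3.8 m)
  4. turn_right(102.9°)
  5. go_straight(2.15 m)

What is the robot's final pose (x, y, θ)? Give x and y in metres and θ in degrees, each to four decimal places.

set_pose: (x, y, θ) = (-10.7800, -9.8500, 85.5000°), ρ = 3.01
turn_right(96.4°): centre at ρ to the right, rotate −96.4° → (-7.2101, -7.1305, -10.9000° ≡ 349.1000°)
turn_left(43.5°): centre at ρ to the left, rotate +43.5° → (-5.0192, -6.7106, 392.6000° ≡ 32.6000°)
go_straight(3.8): x += 3.8·cos θ, y += 3.8·sin θ → (-1.8179, -4.6632, 32.6000°)
turn_right(102.9°): centre at ρ to the right, rotate −102.9° → (2.6376, -6.1843, -70.3000° ≡ 289.7000°)
go_straight(2.15): x += 2.15·cos θ, y += 2.15·sin θ → (3.3624, -8.2085, 289.7000°)

(3.3624, -8.2085, 289.7000°)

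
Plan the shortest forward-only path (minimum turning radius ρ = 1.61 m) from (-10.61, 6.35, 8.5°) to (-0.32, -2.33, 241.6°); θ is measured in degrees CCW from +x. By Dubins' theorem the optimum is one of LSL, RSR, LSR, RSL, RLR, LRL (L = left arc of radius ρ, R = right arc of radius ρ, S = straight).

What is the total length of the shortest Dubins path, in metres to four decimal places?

Let ψ = atan2(Δy, Δx) = atan2(-8.68, 10.29) = -40.1489° be the start→goal bearing.
Normalize: d = |goal − start| / ρ = 13.462039/1.61 = 8.361515, α = (θ_start − ψ) mod 360° = 48.6489° = 0.849083 rad, β = (θ_goal − ψ) mod 360° = 281.7489° = 4.917446 rad.
Common terms: sin α = 0.750675, cos α = 0.660672, sin β = -0.979049, cos β = 0.203623, cos(α−β) = -0.600420, d² = 69.914934. Work in radians in the unit-radius frame; every candidate has L = ρ·(t + p + q).
LSL: p² = 2 + d² − 2cos(α−β) + 2d(sin α − sin β) = 102.042008; p = √p² = 10.101584; φ = atan2(cos β − cos α, d + sin α − sin β) = -0.045261 rad; t = (φ − α) mod 2π = 5.388841 rad, q = (β − φ) mod 2π = 4.962706 rad → L = 1.61·(5.388841 + 10.101584 + 4.962706) = 1.61·20.453132 = 32.929543 m
RSR: p² = 2 + d² − 2cos(α−β) + 2d(sin β − sin α) = 44.189540; p = √p² = 6.647521; φ = atan2(cos α − cos β, d − sin α + sin β) = 0.068809 rad; t = (α − φ) mod 2π = 0.780274 rad, q = (φ − β) mod 2π = 1.434549 rad → L = 1.61·(0.780274 + 6.647521 + 1.434549) = 1.61·8.862344 = 14.268374 m
LSR: p² = d² − 2 + 2cos(α−β) + 2d(sin α + sin β) = 62.894981; p = √p² = 7.930636; φ = atan2(−cos α − cos β, d + sin α + sin β) − atan2(−2, p) = 0.141165 rad; t = (φ − α) mod 2π = 5.575267 rad, q = (φ − β) mod 2π = 1.506904 rad → L = 1.61·(5.575267 + 7.930636 + 1.506904) = 1.61·15.012807 = 24.170619 m
RSL: p² = d² − 2 + 2cos(α−β) − 2d(sin α + sin β) = 70.533206; p = √p² = 8.398405; φ = atan2(cos α + cos β, d − sin α − sin β) − atan2(2, p) = -0.133506 rad; t = (α − φ) mod 2π = 0.982589 rad, q = (β − φ) mod 2π = 5.050952 rad → L = 1.61·(0.982589 + 8.398405 + 5.050952) = 1.61·14.431946 = 23.235432 m
RLR: c = (6 − d² + 2cos(α−β) + 2d(sin α − sin β))/8 = -4.523693, |c| > 1 → infeasible
LRL: c = (6 − d² + 2cos(α−β) − 2d(sin α − sin β))/8 = -11.755251, |c| > 1 → infeasible
Shortest: RSR with L = 14.268374 m ≈ 14.2684 m

14.2684 m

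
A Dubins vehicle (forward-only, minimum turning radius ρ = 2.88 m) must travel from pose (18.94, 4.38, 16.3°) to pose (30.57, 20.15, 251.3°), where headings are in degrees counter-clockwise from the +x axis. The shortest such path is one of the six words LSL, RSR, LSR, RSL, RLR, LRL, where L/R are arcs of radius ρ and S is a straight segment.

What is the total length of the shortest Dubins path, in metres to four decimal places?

28.1521 m

Let ψ = atan2(Δy, Δx) = atan2(15.77, 11.63) = 53.5921° be the start→goal bearing.
Normalize: d = |goal − start| / ρ = 19.594637/2.88 = 6.803693, α = (θ_start − ψ) mod 360° = 322.7079° = 5.632315 rad, β = (θ_goal − ψ) mod 360° = 197.7079° = 3.450654 rad.
Common terms: sin α = -0.605879, cos α = 0.795557, sin β = -0.304164, cos β = -0.952620, cos(α−β) = -0.573576, d² = 46.290244. Work in radians in the unit-radius frame; every candidate has L = ρ·(t + p + q).
LSL: p² = 2 + d² − 2cos(α−β) + 2d(sin α − sin β) = 45.331850; p = √p² = 6.732893; φ = atan2(cos β − cos α, d + sin α − sin β) = -0.262657 rad; t = (φ − α) mod 2π = 0.388213 rad, q = (β − φ) mod 2π = 3.713310 rad → L = 2.88·(0.388213 + 6.732893 + 3.713310) = 2.88·10.834417 = 31.203121 m
RSR: p² = 2 + d² − 2cos(α−β) + 2d(sin β − sin α) = 53.542943; p = √p² = 7.317304; φ = atan2(cos α − cos β, d − sin α + sin β) = 0.241243 rad; t = (α − φ) mod 2π = 5.391072 rad, q = (φ − β) mod 2π = 3.073775 rad → L = 2.88·(5.391072 + 7.317304 + 3.073775) = 2.88·15.782151 = 45.452596 m
LSR: p² = d² − 2 + 2cos(α−β) + 2d(sin α + sin β) = 30.759783; p = √p² = 5.546150; φ = atan2(−cos α − cos β, d + sin α + sin β) − atan2(−2, p) = 0.372739 rad; t = (φ − α) mod 2π = 1.023609 rad, q = (φ − β) mod 2π = 3.205271 rad → L = 2.88·(1.023609 + 5.546150 + 3.205271) = 2.88·9.775030 = 28.152087 m
RSL: p² = d² − 2 + 2cos(α−β) − 2d(sin α + sin β) = 55.526400; p = √p² = 7.451604; φ = atan2(cos α + cos β, d − sin α − sin β) − atan2(2, p) = -0.282577 rad; t = (α − φ) mod 2π = 5.914892 rad, q = (β − φ) mod 2π = 3.733231 rad → L = 2.88·(5.914892 + 7.451604 + 3.733231) = 2.88·17.099727 = 49.247214 m
RLR: c = (6 − d² + 2cos(α−β) + 2d(sin α − sin β))/8 = -5.692868, |c| > 1 → infeasible
LRL: c = (6 − d² + 2cos(α−β) − 2d(sin α − sin β))/8 = -4.666481, |c| > 1 → infeasible
Shortest: LSR with L = 28.152087 m ≈ 28.1521 m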